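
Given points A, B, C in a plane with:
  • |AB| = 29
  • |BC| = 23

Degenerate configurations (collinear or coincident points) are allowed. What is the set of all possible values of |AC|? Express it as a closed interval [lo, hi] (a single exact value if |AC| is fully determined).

|AC| ∈ [6, 52]  (≈ [6.0000, 52.0000])

|AB| ∈ {29}
|BC| ∈ {23}
|AC| ∈ [6, 52]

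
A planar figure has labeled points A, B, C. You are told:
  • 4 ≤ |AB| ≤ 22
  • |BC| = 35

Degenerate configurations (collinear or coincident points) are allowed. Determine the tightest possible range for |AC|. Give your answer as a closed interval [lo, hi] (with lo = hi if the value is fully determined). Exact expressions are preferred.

|AB| ∈ [4, 22]
|BC| ∈ {35}
|AC| ∈ [13, 57]

|AC| ∈ [13, 57]  (≈ [13.0000, 57.0000])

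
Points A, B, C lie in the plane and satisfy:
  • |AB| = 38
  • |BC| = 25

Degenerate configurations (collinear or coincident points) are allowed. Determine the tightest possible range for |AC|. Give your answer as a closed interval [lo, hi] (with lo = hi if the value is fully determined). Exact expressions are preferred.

|AC| ∈ [13, 63]  (≈ [13.0000, 63.0000])

|AB| ∈ {38}
|BC| ∈ {25}
|AC| ∈ [13, 63]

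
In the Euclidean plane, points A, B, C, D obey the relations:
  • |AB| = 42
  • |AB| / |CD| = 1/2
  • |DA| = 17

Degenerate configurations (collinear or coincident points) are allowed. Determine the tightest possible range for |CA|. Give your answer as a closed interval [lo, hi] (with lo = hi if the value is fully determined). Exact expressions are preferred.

|CA| ∈ [67, 101]  (≈ [67.0000, 101.0000])

|AB| ∈ {42}
|AD| ∈ {17}
|CD| ∈ {84}
|BD| ∈ [25, 59]
|AC| ∈ [67, 101]
|BC| ∈ [25, 143]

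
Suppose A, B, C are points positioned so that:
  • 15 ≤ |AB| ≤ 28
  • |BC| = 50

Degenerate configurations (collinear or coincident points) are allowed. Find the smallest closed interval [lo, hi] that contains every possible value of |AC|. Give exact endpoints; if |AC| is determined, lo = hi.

|AC| ∈ [22, 78]  (≈ [22.0000, 78.0000])

|AB| ∈ [15, 28]
|BC| ∈ {50}
|AC| ∈ [22, 78]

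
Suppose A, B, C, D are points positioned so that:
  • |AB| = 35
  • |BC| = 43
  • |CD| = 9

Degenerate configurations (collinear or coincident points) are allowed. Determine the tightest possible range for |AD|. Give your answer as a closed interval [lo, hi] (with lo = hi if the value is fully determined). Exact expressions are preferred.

|AD| ∈ [0, 87]  (≈ [0.0000, 87.0000])

|AB| ∈ {35}
|BC| ∈ {43}
|CD| ∈ {9}
|AC| ∈ [8, 78]
|BD| ∈ [34, 52]
|AD| ∈ [0, 87]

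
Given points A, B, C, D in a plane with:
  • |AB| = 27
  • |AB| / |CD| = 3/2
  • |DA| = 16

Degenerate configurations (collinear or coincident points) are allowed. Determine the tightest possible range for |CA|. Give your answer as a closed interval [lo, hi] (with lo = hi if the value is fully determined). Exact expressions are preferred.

|AB| ∈ {27}
|AD| ∈ {16}
|CD| ∈ {18}
|BD| ∈ [11, 43]
|AC| ∈ [2, 34]
|BC| ∈ [0, 61]

|CA| ∈ [2, 34]  (≈ [2.0000, 34.0000])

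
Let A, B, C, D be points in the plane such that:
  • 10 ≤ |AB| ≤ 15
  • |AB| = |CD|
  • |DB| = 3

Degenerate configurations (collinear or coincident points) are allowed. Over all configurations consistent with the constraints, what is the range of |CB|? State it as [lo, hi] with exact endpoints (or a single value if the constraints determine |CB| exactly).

|AB| ∈ [10, 15]
|BD| ∈ {3}
|CD| ∈ [10, 15]
|AD| ∈ [7, 18]
|BC| ∈ [7, 18]
|AC| ∈ [0, 33]

|CB| ∈ [7, 18]  (≈ [7.0000, 18.0000])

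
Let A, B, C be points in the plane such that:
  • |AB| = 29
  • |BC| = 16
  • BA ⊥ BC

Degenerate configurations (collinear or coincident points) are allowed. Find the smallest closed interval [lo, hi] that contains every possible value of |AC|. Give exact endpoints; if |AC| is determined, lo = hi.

|AC| = √(1097)  (≈ 33.1210)

|AB| ∈ {29}
|BC| ∈ {16}
|AC| ∈ {√(1097)}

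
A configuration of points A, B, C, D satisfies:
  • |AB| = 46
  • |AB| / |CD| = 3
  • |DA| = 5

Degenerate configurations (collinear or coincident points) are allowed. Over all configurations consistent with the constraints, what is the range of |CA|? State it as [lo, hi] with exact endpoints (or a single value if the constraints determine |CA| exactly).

|CA| ∈ [31/3, 61/3]  (≈ [10.3333, 20.3333])

|AB| ∈ {46}
|AD| ∈ {5}
|CD| ∈ {46/3}
|BD| ∈ [41, 51]
|AC| ∈ [31/3, 61/3]
|BC| ∈ [77/3, 199/3]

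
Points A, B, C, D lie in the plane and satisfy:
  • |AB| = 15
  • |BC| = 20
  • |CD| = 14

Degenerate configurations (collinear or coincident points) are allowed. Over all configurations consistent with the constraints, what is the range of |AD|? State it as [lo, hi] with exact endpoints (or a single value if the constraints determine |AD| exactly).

|AD| ∈ [0, 49]  (≈ [0.0000, 49.0000])

|AB| ∈ {15}
|BC| ∈ {20}
|CD| ∈ {14}
|AC| ∈ [5, 35]
|BD| ∈ [6, 34]
|AD| ∈ [0, 49]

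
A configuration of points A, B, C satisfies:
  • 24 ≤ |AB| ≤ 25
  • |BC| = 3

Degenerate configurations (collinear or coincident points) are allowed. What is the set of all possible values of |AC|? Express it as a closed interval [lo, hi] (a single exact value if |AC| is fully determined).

|AC| ∈ [21, 28]  (≈ [21.0000, 28.0000])

|AB| ∈ [24, 25]
|BC| ∈ {3}
|AC| ∈ [21, 28]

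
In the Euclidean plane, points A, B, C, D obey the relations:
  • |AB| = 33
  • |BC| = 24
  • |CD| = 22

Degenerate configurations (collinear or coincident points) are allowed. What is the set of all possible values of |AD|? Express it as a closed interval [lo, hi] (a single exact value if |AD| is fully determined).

|AB| ∈ {33}
|BC| ∈ {24}
|CD| ∈ {22}
|AC| ∈ [9, 57]
|BD| ∈ [2, 46]
|AD| ∈ [0, 79]

|AD| ∈ [0, 79]  (≈ [0.0000, 79.0000])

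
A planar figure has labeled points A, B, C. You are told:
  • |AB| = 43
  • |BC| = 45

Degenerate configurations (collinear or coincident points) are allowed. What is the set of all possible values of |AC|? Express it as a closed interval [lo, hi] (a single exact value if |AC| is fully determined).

|AC| ∈ [2, 88]  (≈ [2.0000, 88.0000])

|AB| ∈ {43}
|BC| ∈ {45}
|AC| ∈ [2, 88]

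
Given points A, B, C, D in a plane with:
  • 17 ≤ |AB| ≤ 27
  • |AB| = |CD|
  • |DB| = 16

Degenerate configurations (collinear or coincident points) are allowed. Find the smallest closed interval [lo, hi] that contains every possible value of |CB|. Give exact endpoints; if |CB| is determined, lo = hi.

|AB| ∈ [17, 27]
|BD| ∈ {16}
|CD| ∈ [17, 27]
|AD| ∈ [1, 43]
|BC| ∈ [1, 43]
|AC| ∈ [0, 70]

|CB| ∈ [1, 43]  (≈ [1.0000, 43.0000])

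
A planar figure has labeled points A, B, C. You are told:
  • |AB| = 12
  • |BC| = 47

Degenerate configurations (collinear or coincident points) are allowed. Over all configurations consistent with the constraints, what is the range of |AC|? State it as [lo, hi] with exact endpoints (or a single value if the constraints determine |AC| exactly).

|AC| ∈ [35, 59]  (≈ [35.0000, 59.0000])

|AB| ∈ {12}
|BC| ∈ {47}
|AC| ∈ [35, 59]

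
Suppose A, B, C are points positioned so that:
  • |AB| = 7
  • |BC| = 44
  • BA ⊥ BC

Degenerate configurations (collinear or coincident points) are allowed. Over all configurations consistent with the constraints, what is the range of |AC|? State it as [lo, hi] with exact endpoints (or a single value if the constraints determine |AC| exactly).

|AC| = √(1985)  (≈ 44.5533)

|AB| ∈ {7}
|BC| ∈ {44}
|AC| ∈ {√(1985)}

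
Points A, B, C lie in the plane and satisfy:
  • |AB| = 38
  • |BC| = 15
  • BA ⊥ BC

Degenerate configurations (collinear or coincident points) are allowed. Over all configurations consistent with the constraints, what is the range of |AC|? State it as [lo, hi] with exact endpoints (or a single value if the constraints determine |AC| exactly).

|AC| = √(1669)  (≈ 40.8534)

|AB| ∈ {38}
|BC| ∈ {15}
|AC| ∈ {√(1669)}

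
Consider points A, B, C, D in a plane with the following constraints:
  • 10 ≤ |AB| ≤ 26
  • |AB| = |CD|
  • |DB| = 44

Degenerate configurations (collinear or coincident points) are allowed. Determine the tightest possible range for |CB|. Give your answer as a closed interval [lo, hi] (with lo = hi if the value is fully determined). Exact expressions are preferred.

|AB| ∈ [10, 26]
|BD| ∈ {44}
|CD| ∈ [10, 26]
|AD| ∈ [18, 70]
|BC| ∈ [18, 70]
|AC| ∈ [0, 96]

|CB| ∈ [18, 70]  (≈ [18.0000, 70.0000])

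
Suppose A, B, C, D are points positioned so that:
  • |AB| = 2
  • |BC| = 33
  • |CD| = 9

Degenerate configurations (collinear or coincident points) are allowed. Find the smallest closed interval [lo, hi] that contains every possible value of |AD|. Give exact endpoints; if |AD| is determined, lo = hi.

|AB| ∈ {2}
|BC| ∈ {33}
|CD| ∈ {9}
|AC| ∈ [31, 35]
|BD| ∈ [24, 42]
|AD| ∈ [22, 44]

|AD| ∈ [22, 44]  (≈ [22.0000, 44.0000])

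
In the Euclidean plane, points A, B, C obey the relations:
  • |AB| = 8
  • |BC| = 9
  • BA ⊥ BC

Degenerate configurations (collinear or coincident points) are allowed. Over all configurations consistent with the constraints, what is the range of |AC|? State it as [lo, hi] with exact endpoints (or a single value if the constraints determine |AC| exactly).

|AC| = √(145)  (≈ 12.0416)

|AB| ∈ {8}
|BC| ∈ {9}
|AC| ∈ {√(145)}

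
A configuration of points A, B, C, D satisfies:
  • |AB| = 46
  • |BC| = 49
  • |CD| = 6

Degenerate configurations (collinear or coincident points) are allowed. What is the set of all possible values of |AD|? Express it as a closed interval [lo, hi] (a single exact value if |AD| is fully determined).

|AB| ∈ {46}
|BC| ∈ {49}
|CD| ∈ {6}
|AC| ∈ [3, 95]
|BD| ∈ [43, 55]
|AD| ∈ [0, 101]

|AD| ∈ [0, 101]  (≈ [0.0000, 101.0000])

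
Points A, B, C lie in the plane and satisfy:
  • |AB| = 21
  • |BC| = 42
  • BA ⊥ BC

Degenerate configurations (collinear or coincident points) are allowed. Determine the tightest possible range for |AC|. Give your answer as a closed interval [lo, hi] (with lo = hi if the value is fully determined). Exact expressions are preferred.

|AB| ∈ {21}
|BC| ∈ {42}
|AC| ∈ {21·√(5)}

|AC| = 21·√(5)  (≈ 46.9574)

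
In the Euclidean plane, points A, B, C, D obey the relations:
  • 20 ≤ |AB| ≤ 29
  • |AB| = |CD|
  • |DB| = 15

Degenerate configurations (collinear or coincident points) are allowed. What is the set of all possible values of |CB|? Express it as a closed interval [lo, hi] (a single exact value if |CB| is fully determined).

|CB| ∈ [5, 44]  (≈ [5.0000, 44.0000])

|AB| ∈ [20, 29]
|BD| ∈ {15}
|CD| ∈ [20, 29]
|AD| ∈ [5, 44]
|BC| ∈ [5, 44]
|AC| ∈ [0, 73]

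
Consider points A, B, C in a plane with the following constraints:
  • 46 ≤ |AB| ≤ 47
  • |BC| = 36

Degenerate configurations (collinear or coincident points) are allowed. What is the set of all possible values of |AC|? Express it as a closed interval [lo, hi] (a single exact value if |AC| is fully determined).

|AB| ∈ [46, 47]
|BC| ∈ {36}
|AC| ∈ [10, 83]

|AC| ∈ [10, 83]  (≈ [10.0000, 83.0000])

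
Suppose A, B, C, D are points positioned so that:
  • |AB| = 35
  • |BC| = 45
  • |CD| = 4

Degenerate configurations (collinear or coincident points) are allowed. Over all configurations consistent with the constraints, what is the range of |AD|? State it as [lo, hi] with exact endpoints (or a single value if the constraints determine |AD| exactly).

|AB| ∈ {35}
|BC| ∈ {45}
|CD| ∈ {4}
|AC| ∈ [10, 80]
|BD| ∈ [41, 49]
|AD| ∈ [6, 84]

|AD| ∈ [6, 84]  (≈ [6.0000, 84.0000])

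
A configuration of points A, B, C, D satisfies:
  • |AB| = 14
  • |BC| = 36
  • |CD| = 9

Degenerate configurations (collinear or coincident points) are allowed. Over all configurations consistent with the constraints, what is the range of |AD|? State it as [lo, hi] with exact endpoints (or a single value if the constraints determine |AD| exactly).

|AB| ∈ {14}
|BC| ∈ {36}
|CD| ∈ {9}
|AC| ∈ [22, 50]
|BD| ∈ [27, 45]
|AD| ∈ [13, 59]

|AD| ∈ [13, 59]  (≈ [13.0000, 59.0000])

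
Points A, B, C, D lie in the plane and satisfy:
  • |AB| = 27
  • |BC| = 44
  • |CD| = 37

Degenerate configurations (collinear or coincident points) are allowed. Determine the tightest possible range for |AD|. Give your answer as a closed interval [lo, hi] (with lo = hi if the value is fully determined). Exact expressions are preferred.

|AB| ∈ {27}
|BC| ∈ {44}
|CD| ∈ {37}
|AC| ∈ [17, 71]
|BD| ∈ [7, 81]
|AD| ∈ [0, 108]

|AD| ∈ [0, 108]  (≈ [0.0000, 108.0000])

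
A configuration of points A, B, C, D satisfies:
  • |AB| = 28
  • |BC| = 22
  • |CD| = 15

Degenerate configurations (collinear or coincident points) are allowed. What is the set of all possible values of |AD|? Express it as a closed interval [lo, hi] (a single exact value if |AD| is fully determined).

|AD| ∈ [0, 65]  (≈ [0.0000, 65.0000])

|AB| ∈ {28}
|BC| ∈ {22}
|CD| ∈ {15}
|AC| ∈ [6, 50]
|BD| ∈ [7, 37]
|AD| ∈ [0, 65]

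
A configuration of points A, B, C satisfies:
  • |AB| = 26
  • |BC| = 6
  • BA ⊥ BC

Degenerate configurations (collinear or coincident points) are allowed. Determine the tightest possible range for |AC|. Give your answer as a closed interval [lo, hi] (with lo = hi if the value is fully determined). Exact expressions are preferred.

|AB| ∈ {26}
|BC| ∈ {6}
|AC| ∈ {2·√(178)}

|AC| = 2·√(178)  (≈ 26.6833)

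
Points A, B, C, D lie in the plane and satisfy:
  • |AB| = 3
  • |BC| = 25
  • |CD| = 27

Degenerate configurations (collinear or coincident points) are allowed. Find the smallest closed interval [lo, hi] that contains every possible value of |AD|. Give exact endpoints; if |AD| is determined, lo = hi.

|AB| ∈ {3}
|BC| ∈ {25}
|CD| ∈ {27}
|AC| ∈ [22, 28]
|BD| ∈ [2, 52]
|AD| ∈ [0, 55]

|AD| ∈ [0, 55]  (≈ [0.0000, 55.0000])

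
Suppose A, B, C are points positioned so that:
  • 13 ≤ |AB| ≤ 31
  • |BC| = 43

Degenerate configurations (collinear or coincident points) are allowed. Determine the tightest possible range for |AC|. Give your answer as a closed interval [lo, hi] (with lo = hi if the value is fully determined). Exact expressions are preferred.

|AC| ∈ [12, 74]  (≈ [12.0000, 74.0000])

|AB| ∈ [13, 31]
|BC| ∈ {43}
|AC| ∈ [12, 74]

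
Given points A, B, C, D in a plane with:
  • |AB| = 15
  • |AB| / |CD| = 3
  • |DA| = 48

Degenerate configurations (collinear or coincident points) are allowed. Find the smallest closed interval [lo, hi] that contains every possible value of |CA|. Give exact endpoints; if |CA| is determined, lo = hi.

|AB| ∈ {15}
|AD| ∈ {48}
|CD| ∈ {5}
|BD| ∈ [33, 63]
|AC| ∈ [43, 53]
|BC| ∈ [28, 68]

|CA| ∈ [43, 53]  (≈ [43.0000, 53.0000])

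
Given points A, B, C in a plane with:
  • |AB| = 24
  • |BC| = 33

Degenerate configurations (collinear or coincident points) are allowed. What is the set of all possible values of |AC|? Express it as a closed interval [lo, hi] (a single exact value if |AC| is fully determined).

|AB| ∈ {24}
|BC| ∈ {33}
|AC| ∈ [9, 57]

|AC| ∈ [9, 57]  (≈ [9.0000, 57.0000])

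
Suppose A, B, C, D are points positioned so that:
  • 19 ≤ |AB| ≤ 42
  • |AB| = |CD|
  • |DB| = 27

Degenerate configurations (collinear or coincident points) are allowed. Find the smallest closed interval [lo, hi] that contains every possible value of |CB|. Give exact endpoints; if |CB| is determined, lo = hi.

|CB| ∈ [0, 69]  (≈ [0.0000, 69.0000])

|AB| ∈ [19, 42]
|BD| ∈ {27}
|CD| ∈ [19, 42]
|AD| ∈ [0, 69]
|BC| ∈ [0, 69]
|AC| ∈ [0, 111]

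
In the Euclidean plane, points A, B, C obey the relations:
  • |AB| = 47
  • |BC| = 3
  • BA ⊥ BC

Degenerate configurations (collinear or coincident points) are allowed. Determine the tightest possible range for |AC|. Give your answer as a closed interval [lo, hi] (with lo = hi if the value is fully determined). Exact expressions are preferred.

|AC| = √(2218)  (≈ 47.0956)

|AB| ∈ {47}
|BC| ∈ {3}
|AC| ∈ {√(2218)}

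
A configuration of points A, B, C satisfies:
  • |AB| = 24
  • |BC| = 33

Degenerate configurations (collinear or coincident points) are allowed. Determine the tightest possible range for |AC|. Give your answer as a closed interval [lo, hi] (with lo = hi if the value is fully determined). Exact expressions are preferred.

|AC| ∈ [9, 57]  (≈ [9.0000, 57.0000])

|AB| ∈ {24}
|BC| ∈ {33}
|AC| ∈ [9, 57]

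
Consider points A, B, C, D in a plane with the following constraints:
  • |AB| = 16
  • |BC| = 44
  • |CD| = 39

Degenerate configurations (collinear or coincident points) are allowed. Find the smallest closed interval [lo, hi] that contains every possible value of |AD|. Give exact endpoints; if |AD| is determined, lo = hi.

|AB| ∈ {16}
|BC| ∈ {44}
|CD| ∈ {39}
|AC| ∈ [28, 60]
|BD| ∈ [5, 83]
|AD| ∈ [0, 99]

|AD| ∈ [0, 99]  (≈ [0.0000, 99.0000])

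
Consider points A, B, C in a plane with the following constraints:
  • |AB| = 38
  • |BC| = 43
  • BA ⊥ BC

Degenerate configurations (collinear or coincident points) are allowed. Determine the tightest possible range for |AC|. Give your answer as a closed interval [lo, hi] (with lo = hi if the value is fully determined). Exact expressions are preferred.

|AB| ∈ {38}
|BC| ∈ {43}
|AC| ∈ {√(3293)}

|AC| = √(3293)  (≈ 57.3847)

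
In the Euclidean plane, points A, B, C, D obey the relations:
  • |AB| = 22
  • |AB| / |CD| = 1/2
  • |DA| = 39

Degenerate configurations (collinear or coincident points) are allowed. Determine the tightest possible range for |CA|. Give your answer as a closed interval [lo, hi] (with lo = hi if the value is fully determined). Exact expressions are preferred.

|CA| ∈ [5, 83]  (≈ [5.0000, 83.0000])

|AB| ∈ {22}
|AD| ∈ {39}
|CD| ∈ {44}
|BD| ∈ [17, 61]
|AC| ∈ [5, 83]
|BC| ∈ [0, 105]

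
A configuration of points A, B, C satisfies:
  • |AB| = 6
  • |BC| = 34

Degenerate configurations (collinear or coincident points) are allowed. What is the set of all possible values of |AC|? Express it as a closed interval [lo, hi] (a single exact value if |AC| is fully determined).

|AC| ∈ [28, 40]  (≈ [28.0000, 40.0000])

|AB| ∈ {6}
|BC| ∈ {34}
|AC| ∈ [28, 40]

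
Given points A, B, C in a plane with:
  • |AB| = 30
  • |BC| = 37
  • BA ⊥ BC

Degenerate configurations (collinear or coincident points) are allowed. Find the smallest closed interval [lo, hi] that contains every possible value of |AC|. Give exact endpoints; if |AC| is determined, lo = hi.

|AB| ∈ {30}
|BC| ∈ {37}
|AC| ∈ {√(2269)}

|AC| = √(2269)  (≈ 47.6340)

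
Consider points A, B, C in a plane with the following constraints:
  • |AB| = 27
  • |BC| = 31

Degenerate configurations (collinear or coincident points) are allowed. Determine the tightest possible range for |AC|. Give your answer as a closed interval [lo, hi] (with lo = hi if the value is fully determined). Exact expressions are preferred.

|AC| ∈ [4, 58]  (≈ [4.0000, 58.0000])

|AB| ∈ {27}
|BC| ∈ {31}
|AC| ∈ [4, 58]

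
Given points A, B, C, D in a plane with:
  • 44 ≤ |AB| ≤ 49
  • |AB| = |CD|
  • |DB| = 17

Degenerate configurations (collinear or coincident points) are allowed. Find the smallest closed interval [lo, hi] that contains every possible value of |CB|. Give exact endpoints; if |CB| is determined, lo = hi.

|CB| ∈ [27, 66]  (≈ [27.0000, 66.0000])

|AB| ∈ [44, 49]
|BD| ∈ {17}
|CD| ∈ [44, 49]
|AD| ∈ [27, 66]
|BC| ∈ [27, 66]
|AC| ∈ [0, 115]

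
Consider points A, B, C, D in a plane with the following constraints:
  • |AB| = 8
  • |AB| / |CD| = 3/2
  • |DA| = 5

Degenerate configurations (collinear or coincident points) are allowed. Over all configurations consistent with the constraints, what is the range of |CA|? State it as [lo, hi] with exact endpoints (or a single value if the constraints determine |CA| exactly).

|CA| ∈ [1/3, 31/3]  (≈ [0.3333, 10.3333])

|AB| ∈ {8}
|AD| ∈ {5}
|CD| ∈ {16/3}
|BD| ∈ [3, 13]
|AC| ∈ [1/3, 31/3]
|BC| ∈ [0, 55/3]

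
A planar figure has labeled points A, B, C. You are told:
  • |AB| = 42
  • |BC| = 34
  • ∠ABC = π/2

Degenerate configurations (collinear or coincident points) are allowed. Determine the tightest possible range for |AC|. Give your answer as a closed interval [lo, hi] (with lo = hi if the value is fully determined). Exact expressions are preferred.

|AB| ∈ {42}
|BC| ∈ {34}
|AC| ∈ {2·√(730)}

|AC| = 2·√(730)  (≈ 54.0370)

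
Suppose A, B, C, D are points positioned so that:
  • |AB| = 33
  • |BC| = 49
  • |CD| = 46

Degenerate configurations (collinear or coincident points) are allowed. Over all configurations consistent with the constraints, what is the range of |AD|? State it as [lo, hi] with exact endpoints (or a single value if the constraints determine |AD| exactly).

|AD| ∈ [0, 128]  (≈ [0.0000, 128.0000])

|AB| ∈ {33}
|BC| ∈ {49}
|CD| ∈ {46}
|AC| ∈ [16, 82]
|BD| ∈ [3, 95]
|AD| ∈ [0, 128]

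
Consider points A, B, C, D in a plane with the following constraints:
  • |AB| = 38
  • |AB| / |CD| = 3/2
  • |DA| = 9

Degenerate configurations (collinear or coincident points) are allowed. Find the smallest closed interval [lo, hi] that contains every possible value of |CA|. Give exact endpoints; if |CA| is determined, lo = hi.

|CA| ∈ [49/3, 103/3]  (≈ [16.3333, 34.3333])

|AB| ∈ {38}
|AD| ∈ {9}
|CD| ∈ {76/3}
|BD| ∈ [29, 47]
|AC| ∈ [49/3, 103/3]
|BC| ∈ [11/3, 217/3]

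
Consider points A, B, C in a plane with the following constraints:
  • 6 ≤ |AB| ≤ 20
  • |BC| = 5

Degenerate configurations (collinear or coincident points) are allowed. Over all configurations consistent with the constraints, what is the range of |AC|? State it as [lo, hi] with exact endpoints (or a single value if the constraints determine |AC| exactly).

|AB| ∈ [6, 20]
|BC| ∈ {5}
|AC| ∈ [1, 25]

|AC| ∈ [1, 25]  (≈ [1.0000, 25.0000])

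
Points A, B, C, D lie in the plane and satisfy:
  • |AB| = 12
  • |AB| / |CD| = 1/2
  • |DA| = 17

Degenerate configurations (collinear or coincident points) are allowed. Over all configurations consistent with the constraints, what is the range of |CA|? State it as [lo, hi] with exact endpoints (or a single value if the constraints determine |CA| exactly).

|AB| ∈ {12}
|AD| ∈ {17}
|CD| ∈ {24}
|BD| ∈ [5, 29]
|AC| ∈ [7, 41]
|BC| ∈ [0, 53]

|CA| ∈ [7, 41]  (≈ [7.0000, 41.0000])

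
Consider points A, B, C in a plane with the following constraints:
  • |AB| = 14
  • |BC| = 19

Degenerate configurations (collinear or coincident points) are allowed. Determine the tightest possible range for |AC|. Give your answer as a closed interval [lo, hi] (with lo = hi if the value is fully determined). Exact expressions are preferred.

|AB| ∈ {14}
|BC| ∈ {19}
|AC| ∈ [5, 33]

|AC| ∈ [5, 33]  (≈ [5.0000, 33.0000])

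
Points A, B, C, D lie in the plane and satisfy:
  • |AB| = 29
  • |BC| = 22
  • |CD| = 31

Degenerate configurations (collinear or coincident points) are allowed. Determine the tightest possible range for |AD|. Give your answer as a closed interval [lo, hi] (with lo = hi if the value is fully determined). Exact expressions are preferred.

|AD| ∈ [0, 82]  (≈ [0.0000, 82.0000])

|AB| ∈ {29}
|BC| ∈ {22}
|CD| ∈ {31}
|AC| ∈ [7, 51]
|BD| ∈ [9, 53]
|AD| ∈ [0, 82]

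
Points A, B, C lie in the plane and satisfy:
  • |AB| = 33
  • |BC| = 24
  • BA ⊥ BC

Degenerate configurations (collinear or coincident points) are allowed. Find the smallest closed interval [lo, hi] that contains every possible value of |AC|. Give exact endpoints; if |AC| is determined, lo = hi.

|AB| ∈ {33}
|BC| ∈ {24}
|AC| ∈ {3·√(185)}

|AC| = 3·√(185)  (≈ 40.8044)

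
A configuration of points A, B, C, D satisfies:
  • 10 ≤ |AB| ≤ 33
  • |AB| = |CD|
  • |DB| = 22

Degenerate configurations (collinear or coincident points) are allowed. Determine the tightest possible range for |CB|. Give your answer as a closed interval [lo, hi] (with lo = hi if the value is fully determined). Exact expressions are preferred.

|CB| ∈ [0, 55]  (≈ [0.0000, 55.0000])

|AB| ∈ [10, 33]
|BD| ∈ {22}
|CD| ∈ [10, 33]
|AD| ∈ [0, 55]
|BC| ∈ [0, 55]
|AC| ∈ [0, 88]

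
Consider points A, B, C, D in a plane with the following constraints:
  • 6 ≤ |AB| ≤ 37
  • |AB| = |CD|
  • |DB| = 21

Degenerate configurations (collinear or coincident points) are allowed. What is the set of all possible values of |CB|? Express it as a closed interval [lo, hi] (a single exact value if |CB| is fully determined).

|AB| ∈ [6, 37]
|BD| ∈ {21}
|CD| ∈ [6, 37]
|AD| ∈ [0, 58]
|BC| ∈ [0, 58]
|AC| ∈ [0, 95]

|CB| ∈ [0, 58]  (≈ [0.0000, 58.0000])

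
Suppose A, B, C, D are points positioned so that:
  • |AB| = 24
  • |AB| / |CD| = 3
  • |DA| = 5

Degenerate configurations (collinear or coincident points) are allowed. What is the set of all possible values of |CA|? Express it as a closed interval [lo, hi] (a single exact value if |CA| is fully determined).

|AB| ∈ {24}
|AD| ∈ {5}
|CD| ∈ {8}
|BD| ∈ [19, 29]
|AC| ∈ [3, 13]
|BC| ∈ [11, 37]

|CA| ∈ [3, 13]  (≈ [3.0000, 13.0000])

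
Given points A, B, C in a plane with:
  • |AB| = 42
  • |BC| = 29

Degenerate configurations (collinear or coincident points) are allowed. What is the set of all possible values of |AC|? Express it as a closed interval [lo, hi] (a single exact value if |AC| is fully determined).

|AB| ∈ {42}
|BC| ∈ {29}
|AC| ∈ [13, 71]

|AC| ∈ [13, 71]  (≈ [13.0000, 71.0000])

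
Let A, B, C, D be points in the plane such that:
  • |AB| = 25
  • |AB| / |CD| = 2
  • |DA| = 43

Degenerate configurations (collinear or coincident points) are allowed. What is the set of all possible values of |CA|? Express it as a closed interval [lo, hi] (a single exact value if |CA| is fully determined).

|AB| ∈ {25}
|AD| ∈ {43}
|CD| ∈ {25/2}
|BD| ∈ [18, 68]
|AC| ∈ [61/2, 111/2]
|BC| ∈ [11/2, 161/2]

|CA| ∈ [61/2, 111/2]  (≈ [30.5000, 55.5000])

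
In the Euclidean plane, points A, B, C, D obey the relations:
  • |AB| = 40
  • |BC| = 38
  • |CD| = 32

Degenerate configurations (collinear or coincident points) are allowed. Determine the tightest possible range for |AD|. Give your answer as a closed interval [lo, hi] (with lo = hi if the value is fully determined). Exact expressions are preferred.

|AD| ∈ [0, 110]  (≈ [0.0000, 110.0000])

|AB| ∈ {40}
|BC| ∈ {38}
|CD| ∈ {32}
|AC| ∈ [2, 78]
|BD| ∈ [6, 70]
|AD| ∈ [0, 110]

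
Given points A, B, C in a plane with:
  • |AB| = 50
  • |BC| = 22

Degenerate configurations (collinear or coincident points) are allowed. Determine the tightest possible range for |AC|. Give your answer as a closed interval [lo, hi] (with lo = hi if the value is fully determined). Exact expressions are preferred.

|AB| ∈ {50}
|BC| ∈ {22}
|AC| ∈ [28, 72]

|AC| ∈ [28, 72]  (≈ [28.0000, 72.0000])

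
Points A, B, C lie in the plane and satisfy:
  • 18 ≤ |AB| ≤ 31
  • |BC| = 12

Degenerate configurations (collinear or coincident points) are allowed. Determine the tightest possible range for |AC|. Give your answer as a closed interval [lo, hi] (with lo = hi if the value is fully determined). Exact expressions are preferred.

|AC| ∈ [6, 43]  (≈ [6.0000, 43.0000])

|AB| ∈ [18, 31]
|BC| ∈ {12}
|AC| ∈ [6, 43]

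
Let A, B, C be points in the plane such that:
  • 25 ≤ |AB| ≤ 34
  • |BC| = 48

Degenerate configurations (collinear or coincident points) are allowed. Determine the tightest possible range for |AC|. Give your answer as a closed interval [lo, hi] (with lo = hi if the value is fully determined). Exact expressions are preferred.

|AB| ∈ [25, 34]
|BC| ∈ {48}
|AC| ∈ [14, 82]

|AC| ∈ [14, 82]  (≈ [14.0000, 82.0000])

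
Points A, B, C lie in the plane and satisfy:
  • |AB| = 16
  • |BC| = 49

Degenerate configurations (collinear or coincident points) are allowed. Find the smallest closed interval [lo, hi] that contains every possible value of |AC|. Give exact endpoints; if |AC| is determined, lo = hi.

|AB| ∈ {16}
|BC| ∈ {49}
|AC| ∈ [33, 65]

|AC| ∈ [33, 65]  (≈ [33.0000, 65.0000])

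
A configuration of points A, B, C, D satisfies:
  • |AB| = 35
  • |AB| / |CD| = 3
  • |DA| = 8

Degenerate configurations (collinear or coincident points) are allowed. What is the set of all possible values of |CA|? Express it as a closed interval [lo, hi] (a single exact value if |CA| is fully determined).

|AB| ∈ {35}
|AD| ∈ {8}
|CD| ∈ {35/3}
|BD| ∈ [27, 43]
|AC| ∈ [11/3, 59/3]
|BC| ∈ [46/3, 164/3]

|CA| ∈ [11/3, 59/3]  (≈ [3.6667, 19.6667])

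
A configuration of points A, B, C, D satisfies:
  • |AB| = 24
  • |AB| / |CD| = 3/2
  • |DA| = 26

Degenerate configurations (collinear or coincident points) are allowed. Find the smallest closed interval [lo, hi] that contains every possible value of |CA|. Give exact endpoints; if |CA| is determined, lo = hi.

|CA| ∈ [10, 42]  (≈ [10.0000, 42.0000])

|AB| ∈ {24}
|AD| ∈ {26}
|CD| ∈ {16}
|BD| ∈ [2, 50]
|AC| ∈ [10, 42]
|BC| ∈ [0, 66]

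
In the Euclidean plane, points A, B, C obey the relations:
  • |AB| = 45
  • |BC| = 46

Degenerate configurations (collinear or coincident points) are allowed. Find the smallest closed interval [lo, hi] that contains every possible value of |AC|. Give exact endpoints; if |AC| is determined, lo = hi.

|AB| ∈ {45}
|BC| ∈ {46}
|AC| ∈ [1, 91]

|AC| ∈ [1, 91]  (≈ [1.0000, 91.0000])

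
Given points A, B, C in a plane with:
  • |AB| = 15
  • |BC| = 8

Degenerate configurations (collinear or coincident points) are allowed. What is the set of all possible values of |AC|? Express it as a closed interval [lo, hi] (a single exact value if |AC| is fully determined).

|AC| ∈ [7, 23]  (≈ [7.0000, 23.0000])

|AB| ∈ {15}
|BC| ∈ {8}
|AC| ∈ [7, 23]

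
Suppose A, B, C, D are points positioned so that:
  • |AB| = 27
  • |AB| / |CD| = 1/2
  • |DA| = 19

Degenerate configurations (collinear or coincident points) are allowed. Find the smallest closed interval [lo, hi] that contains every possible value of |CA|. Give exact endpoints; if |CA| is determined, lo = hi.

|AB| ∈ {27}
|AD| ∈ {19}
|CD| ∈ {54}
|BD| ∈ [8, 46]
|AC| ∈ [35, 73]
|BC| ∈ [8, 100]

|CA| ∈ [35, 73]  (≈ [35.0000, 73.0000])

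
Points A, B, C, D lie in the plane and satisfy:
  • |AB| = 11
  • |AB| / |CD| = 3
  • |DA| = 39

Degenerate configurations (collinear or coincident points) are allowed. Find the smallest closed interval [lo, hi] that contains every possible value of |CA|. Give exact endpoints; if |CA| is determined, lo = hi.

|CA| ∈ [106/3, 128/3]  (≈ [35.3333, 42.6667])

|AB| ∈ {11}
|AD| ∈ {39}
|CD| ∈ {11/3}
|BD| ∈ [28, 50]
|AC| ∈ [106/3, 128/3]
|BC| ∈ [73/3, 161/3]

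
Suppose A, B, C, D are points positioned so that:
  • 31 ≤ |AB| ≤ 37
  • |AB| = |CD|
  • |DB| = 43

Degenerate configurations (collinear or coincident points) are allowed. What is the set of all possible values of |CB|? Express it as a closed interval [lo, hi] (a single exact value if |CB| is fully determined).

|CB| ∈ [6, 80]  (≈ [6.0000, 80.0000])

|AB| ∈ [31, 37]
|BD| ∈ {43}
|CD| ∈ [31, 37]
|AD| ∈ [6, 80]
|BC| ∈ [6, 80]
|AC| ∈ [0, 117]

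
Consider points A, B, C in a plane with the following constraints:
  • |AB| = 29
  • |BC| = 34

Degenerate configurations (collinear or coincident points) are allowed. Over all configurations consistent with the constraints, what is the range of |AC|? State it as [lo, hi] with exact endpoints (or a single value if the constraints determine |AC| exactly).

|AC| ∈ [5, 63]  (≈ [5.0000, 63.0000])

|AB| ∈ {29}
|BC| ∈ {34}
|AC| ∈ [5, 63]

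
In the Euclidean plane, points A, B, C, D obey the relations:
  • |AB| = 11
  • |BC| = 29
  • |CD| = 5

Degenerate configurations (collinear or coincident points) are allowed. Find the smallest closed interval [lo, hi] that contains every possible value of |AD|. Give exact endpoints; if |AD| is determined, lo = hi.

|AD| ∈ [13, 45]  (≈ [13.0000, 45.0000])

|AB| ∈ {11}
|BC| ∈ {29}
|CD| ∈ {5}
|AC| ∈ [18, 40]
|BD| ∈ [24, 34]
|AD| ∈ [13, 45]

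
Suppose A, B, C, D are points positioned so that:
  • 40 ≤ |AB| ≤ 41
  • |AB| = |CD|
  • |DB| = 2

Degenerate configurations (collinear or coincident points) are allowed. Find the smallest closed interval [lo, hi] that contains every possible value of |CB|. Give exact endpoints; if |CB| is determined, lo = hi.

|CB| ∈ [38, 43]  (≈ [38.0000, 43.0000])

|AB| ∈ [40, 41]
|BD| ∈ {2}
|CD| ∈ [40, 41]
|AD| ∈ [38, 43]
|BC| ∈ [38, 43]
|AC| ∈ [0, 84]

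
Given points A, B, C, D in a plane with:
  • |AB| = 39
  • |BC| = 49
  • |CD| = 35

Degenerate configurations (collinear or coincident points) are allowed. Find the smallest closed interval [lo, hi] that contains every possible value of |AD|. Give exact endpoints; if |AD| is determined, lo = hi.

|AB| ∈ {39}
|BC| ∈ {49}
|CD| ∈ {35}
|AC| ∈ [10, 88]
|BD| ∈ [14, 84]
|AD| ∈ [0, 123]

|AD| ∈ [0, 123]  (≈ [0.0000, 123.0000])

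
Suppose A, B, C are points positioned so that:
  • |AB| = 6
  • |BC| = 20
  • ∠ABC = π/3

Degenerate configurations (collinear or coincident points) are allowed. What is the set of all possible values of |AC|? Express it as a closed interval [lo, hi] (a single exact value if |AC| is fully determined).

|AB| ∈ {6}
|BC| ∈ {20}
|AC| ∈ {2·√(79)}

|AC| = 2·√(79)  (≈ 17.7764)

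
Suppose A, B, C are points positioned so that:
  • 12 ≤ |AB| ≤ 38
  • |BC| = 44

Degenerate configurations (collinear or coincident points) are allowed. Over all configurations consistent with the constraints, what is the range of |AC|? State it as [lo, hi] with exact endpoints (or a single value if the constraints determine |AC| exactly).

|AB| ∈ [12, 38]
|BC| ∈ {44}
|AC| ∈ [6, 82]

|AC| ∈ [6, 82]  (≈ [6.0000, 82.0000])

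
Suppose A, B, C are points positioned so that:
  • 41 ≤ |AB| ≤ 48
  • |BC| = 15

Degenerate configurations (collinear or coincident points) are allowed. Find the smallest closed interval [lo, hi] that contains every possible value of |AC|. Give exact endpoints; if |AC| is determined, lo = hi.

|AB| ∈ [41, 48]
|BC| ∈ {15}
|AC| ∈ [26, 63]

|AC| ∈ [26, 63]  (≈ [26.0000, 63.0000])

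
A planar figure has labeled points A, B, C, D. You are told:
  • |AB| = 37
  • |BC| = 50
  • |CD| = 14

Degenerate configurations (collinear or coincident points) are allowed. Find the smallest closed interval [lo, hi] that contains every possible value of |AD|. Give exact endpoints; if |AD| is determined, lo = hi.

|AB| ∈ {37}
|BC| ∈ {50}
|CD| ∈ {14}
|AC| ∈ [13, 87]
|BD| ∈ [36, 64]
|AD| ∈ [0, 101]

|AD| ∈ [0, 101]  (≈ [0.0000, 101.0000])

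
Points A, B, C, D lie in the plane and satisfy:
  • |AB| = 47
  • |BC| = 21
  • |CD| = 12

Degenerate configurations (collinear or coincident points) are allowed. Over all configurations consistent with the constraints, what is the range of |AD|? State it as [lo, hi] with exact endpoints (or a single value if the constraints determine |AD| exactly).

|AB| ∈ {47}
|BC| ∈ {21}
|CD| ∈ {12}
|AC| ∈ [26, 68]
|BD| ∈ [9, 33]
|AD| ∈ [14, 80]

|AD| ∈ [14, 80]  (≈ [14.0000, 80.0000])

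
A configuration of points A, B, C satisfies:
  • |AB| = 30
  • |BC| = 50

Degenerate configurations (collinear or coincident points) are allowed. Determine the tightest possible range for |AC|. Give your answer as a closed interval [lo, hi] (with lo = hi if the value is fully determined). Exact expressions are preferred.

|AC| ∈ [20, 80]  (≈ [20.0000, 80.0000])

|AB| ∈ {30}
|BC| ∈ {50}
|AC| ∈ [20, 80]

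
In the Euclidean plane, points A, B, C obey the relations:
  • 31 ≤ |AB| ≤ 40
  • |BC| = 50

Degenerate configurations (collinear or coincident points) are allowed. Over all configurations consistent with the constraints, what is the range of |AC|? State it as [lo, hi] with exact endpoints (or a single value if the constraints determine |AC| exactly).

|AC| ∈ [10, 90]  (≈ [10.0000, 90.0000])

|AB| ∈ [31, 40]
|BC| ∈ {50}
|AC| ∈ [10, 90]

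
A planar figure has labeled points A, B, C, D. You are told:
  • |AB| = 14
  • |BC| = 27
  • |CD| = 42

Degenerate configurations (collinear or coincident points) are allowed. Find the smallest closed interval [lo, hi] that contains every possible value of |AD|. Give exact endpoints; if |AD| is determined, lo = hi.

|AD| ∈ [1, 83]  (≈ [1.0000, 83.0000])

|AB| ∈ {14}
|BC| ∈ {27}
|CD| ∈ {42}
|AC| ∈ [13, 41]
|BD| ∈ [15, 69]
|AD| ∈ [1, 83]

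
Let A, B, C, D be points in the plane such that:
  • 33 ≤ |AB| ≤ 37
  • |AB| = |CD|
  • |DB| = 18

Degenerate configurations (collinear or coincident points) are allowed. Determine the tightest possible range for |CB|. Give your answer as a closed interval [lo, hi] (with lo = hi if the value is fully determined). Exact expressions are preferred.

|CB| ∈ [15, 55]  (≈ [15.0000, 55.0000])

|AB| ∈ [33, 37]
|BD| ∈ {18}
|CD| ∈ [33, 37]
|AD| ∈ [15, 55]
|BC| ∈ [15, 55]
|AC| ∈ [0, 92]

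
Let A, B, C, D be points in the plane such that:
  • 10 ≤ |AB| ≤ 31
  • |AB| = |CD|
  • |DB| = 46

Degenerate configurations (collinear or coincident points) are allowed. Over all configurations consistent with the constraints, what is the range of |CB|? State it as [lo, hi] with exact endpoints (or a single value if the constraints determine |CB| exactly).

|AB| ∈ [10, 31]
|BD| ∈ {46}
|CD| ∈ [10, 31]
|AD| ∈ [15, 77]
|BC| ∈ [15, 77]
|AC| ∈ [0, 108]

|CB| ∈ [15, 77]  (≈ [15.0000, 77.0000])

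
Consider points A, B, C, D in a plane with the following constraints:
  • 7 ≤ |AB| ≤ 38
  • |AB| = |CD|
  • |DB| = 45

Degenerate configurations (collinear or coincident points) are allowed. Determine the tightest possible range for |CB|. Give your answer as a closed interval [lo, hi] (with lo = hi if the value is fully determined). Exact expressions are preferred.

|AB| ∈ [7, 38]
|BD| ∈ {45}
|CD| ∈ [7, 38]
|AD| ∈ [7, 83]
|BC| ∈ [7, 83]
|AC| ∈ [0, 121]

|CB| ∈ [7, 83]  (≈ [7.0000, 83.0000])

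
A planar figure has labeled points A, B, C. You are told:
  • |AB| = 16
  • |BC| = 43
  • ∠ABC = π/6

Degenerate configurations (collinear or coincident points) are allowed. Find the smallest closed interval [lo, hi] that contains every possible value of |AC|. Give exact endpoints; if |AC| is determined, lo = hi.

|AB| ∈ {16}
|BC| ∈ {43}
|AC| ∈ {√(2105 - 688·√(3))}

|AC| = √(2105 - 688·√(3))  (≈ 30.2217)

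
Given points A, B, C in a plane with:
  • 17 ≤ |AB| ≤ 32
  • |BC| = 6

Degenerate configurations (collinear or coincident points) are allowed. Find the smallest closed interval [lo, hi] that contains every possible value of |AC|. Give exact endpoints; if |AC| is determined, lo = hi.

|AC| ∈ [11, 38]  (≈ [11.0000, 38.0000])

|AB| ∈ [17, 32]
|BC| ∈ {6}
|AC| ∈ [11, 38]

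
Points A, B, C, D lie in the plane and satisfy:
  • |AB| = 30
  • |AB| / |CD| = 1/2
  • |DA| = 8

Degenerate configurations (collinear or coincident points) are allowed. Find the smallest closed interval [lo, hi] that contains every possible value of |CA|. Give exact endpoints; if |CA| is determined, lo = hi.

|AB| ∈ {30}
|AD| ∈ {8}
|CD| ∈ {60}
|BD| ∈ [22, 38]
|AC| ∈ [52, 68]
|BC| ∈ [22, 98]

|CA| ∈ [52, 68]  (≈ [52.0000, 68.0000])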